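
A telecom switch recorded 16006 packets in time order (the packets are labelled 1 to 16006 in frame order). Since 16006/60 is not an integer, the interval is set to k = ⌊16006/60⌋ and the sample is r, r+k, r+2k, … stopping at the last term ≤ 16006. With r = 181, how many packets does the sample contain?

k = ⌊16006/60⌋ = 266
Achieved size = ⌊(16006 − 181)/266⌋ + 1 = ⌊15825/266⌋ + 1 = 59 + 1 = 60
(last selection: 181 + 59×266 = 15875 ≤ 16006; next would be 16141 > 16006)

60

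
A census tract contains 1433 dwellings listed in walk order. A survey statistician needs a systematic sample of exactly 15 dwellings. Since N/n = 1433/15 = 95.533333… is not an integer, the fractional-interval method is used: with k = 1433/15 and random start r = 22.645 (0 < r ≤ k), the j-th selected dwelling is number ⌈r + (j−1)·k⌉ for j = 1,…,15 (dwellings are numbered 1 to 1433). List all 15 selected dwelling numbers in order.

23, 119, 214, 310, 405, 501, 596, 692, 787, 883, 978, 1074, 1170, 1265, 1361

j=1: r + 0k = 22.645 → ⌈·⌉ = 23
j=2: r + 1k = 118.178333… → ⌈·⌉ = 119
j=3: r + 2k = 213.711666… → ⌈·⌉ = 214
j=4: r + 3k = 309.245 → ⌈·⌉ = 310
j=5: r + 4k = 404.778333… → ⌈·⌉ = 405
j=6: r + 5k = 500.311666… → ⌈·⌉ = 501
j=7: r + 6k = 595.845 → ⌈·⌉ = 596
j=8: r + 7k = 691.378333… → ⌈·⌉ = 692
j=9: r + 8k = 786.911666… → ⌈·⌉ = 787
j=10: r + 9k = 882.445 → ⌈·⌉ = 883
j=11: r + 10k = 977.978333… → ⌈·⌉ = 978
j=12: r + 11k = 1073.511666… → ⌈·⌉ = 1074
j=13: r + 12k = 1169.045 → ⌈·⌉ = 1170
j=14: r + 13k = 1264.578333… → ⌈·⌉ = 1265
j=15: r + 14k = 1360.111666… → ⌈·⌉ = 1361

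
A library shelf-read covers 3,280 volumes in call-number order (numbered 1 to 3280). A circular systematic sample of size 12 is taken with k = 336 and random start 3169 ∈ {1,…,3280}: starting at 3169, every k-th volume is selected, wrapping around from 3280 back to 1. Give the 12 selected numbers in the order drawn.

3169, 225, 561, 897, 1233, 1569, 1905, 2241, 2577, 2913, 3249, 305

Selection 1: 3169
Selection 2: 3169 + 336 = 3505 → 3505 − 3280 = 225
Selection 3: 225 + 336 = 561
Selection 4: 561 + 336 = 897
Selection 5: 897 + 336 = 1233
Selection 6: 1233 + 336 = 1569
Selection 7: 1569 + 336 = 1905
Selection 8: 1905 + 336 = 2241
Selection 9: 2241 + 336 = 2577
Selection 10: 2577 + 336 = 2913
Selection 11: 2913 + 336 = 3249
Selection 12: 3249 + 336 = 3585 → 3585 − 3280 = 305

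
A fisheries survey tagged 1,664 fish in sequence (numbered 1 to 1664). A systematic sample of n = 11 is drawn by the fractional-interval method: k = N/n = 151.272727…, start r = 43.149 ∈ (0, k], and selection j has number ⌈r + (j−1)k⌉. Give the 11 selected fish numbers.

j=1: r + 0k = 43.149 → ⌈·⌉ = 44
j=2: r + 1k = 194.421727… → ⌈·⌉ = 195
j=3: r + 2k = 345.694454… → ⌈·⌉ = 346
j=4: r + 3k = 496.967181… → ⌈·⌉ = 497
j=5: r + 4k = 648.239909… → ⌈·⌉ = 649
j=6: r + 5k = 799.512636… → ⌈·⌉ = 800
j=7: r + 6k = 950.785363… → ⌈·⌉ = 951
j=8: r + 7k = 1102.058090… → ⌈·⌉ = 1103
j=9: r + 8k = 1253.330818… → ⌈·⌉ = 1254
j=10: r + 9k = 1404.603545… → ⌈·⌉ = 1405
j=11: r + 10k = 1555.876272… → ⌈·⌉ = 1556

44, 195, 346, 497, 649, 800, 951, 1103, 1254, 1405, 1556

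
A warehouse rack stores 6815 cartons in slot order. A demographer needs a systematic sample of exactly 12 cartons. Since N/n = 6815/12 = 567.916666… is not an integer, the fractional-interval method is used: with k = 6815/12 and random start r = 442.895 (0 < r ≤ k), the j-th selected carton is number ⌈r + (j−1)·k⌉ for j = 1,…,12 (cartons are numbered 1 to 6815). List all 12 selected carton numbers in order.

j=1: r + 0k = 442.895 → ⌈·⌉ = 443
j=2: r + 1k = 1010.811666… → ⌈·⌉ = 1011
j=3: r + 2k = 1578.728333… → ⌈·⌉ = 1579
j=4: r + 3k = 2146.645 → ⌈·⌉ = 2147
j=5: r + 4k = 2714.561666… → ⌈·⌉ = 2715
j=6: r + 5k = 3282.478333… → ⌈·⌉ = 3283
j=7: r + 6k = 3850.395 → ⌈·⌉ = 3851
j=8: r + 7k = 4418.311666… → ⌈·⌉ = 4419
j=9: r + 8k = 4986.228333… → ⌈·⌉ = 4987
j=10: r + 9k = 5554.145 → ⌈·⌉ = 5555
j=11: r + 10k = 6122.061666… → ⌈·⌉ = 6123
j=12: r + 11k = 6689.978333… → ⌈·⌉ = 6690

443, 1011, 1579, 2147, 2715, 3283, 3851, 4419, 4987, 5555, 6123, 6690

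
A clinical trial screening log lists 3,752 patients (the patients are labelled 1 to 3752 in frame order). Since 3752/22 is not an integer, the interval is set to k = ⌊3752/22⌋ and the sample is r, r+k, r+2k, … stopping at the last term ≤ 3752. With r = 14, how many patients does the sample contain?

22

k = ⌊3752/22⌋ = 170
Achieved size = ⌊(3752 − 14)/170⌋ + 1 = ⌊3738/170⌋ + 1 = 21 + 1 = 22
(last selection: 14 + 21×170 = 3584 ≤ 3752; next would be 3754 > 3752)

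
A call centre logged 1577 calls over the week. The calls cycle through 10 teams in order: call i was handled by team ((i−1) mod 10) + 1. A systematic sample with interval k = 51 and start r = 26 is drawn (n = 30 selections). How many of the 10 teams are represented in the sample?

10

Consecutive selections differ by k = 51, so their team numbers differ by 51 mod 10 = 1.
gcd(51, 10) = 1, so the sample visits 10/1 = 10 distinct residues mod 10.
Start 26 is team 6; the teams hit are 1, 2, 3, 4, 5, 6, 7, 8, 9, 10.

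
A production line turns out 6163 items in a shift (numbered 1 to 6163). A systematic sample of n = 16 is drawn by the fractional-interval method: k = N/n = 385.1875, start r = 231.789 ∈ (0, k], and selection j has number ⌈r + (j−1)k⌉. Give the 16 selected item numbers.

j=1: r + 0k = 231.789 → ⌈·⌉ = 232
j=2: r + 1k = 616.9765 → ⌈·⌉ = 617
j=3: r + 2k = 1002.164 → ⌈·⌉ = 1003
j=4: r + 3k = 1387.3515 → ⌈·⌉ = 1388
j=5: r + 4k = 1772.539 → ⌈·⌉ = 1773
j=6: r + 5k = 2157.7265 → ⌈·⌉ = 2158
j=7: r + 6k = 2542.914 → ⌈·⌉ = 2543
j=8: r + 7k = 2928.1015 → ⌈·⌉ = 2929
j=9: r + 8k = 3313.289 → ⌈·⌉ = 3314
j=10: r + 9k = 3698.4765 → ⌈·⌉ = 3699
j=11: r + 10k = 4083.664 → ⌈·⌉ = 4084
j=12: r + 11k = 4468.8515 → ⌈·⌉ = 4469
j=13: r + 12k = 4854.039 → ⌈·⌉ = 4855
j=14: r + 13k = 5239.2265 → ⌈·⌉ = 5240
j=15: r + 14k = 5624.414 → ⌈·⌉ = 5625
j=16: r + 15k = 6009.6015 → ⌈·⌉ = 6010

232, 617, 1003, 1388, 1773, 2158, 2543, 2929, 3314, 3699, 4084, 4469, 4855, 5240, 5625, 6010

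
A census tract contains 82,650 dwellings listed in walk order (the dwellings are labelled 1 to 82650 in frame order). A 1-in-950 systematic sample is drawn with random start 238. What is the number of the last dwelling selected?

k = 950
87th selection = r + (87−1)·k = 238 + 86×950 = 238 + 81700 = 81938

81938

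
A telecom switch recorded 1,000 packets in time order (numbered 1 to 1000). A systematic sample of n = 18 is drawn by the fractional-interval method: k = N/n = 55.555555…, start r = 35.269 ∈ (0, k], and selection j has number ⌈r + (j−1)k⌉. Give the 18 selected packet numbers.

j=1: r + 0k = 35.269 → ⌈·⌉ = 36
j=2: r + 1k = 90.824555… → ⌈·⌉ = 91
j=3: r + 2k = 146.380111… → ⌈·⌉ = 147
j=4: r + 3k = 201.935666… → ⌈·⌉ = 202
j=5: r + 4k = 257.491222… → ⌈·⌉ = 258
j=6: r + 5k = 313.046777… → ⌈·⌉ = 314
j=7: r + 6k = 368.602333… → ⌈·⌉ = 369
j=8: r + 7k = 424.157888… → ⌈·⌉ = 425
j=9: r + 8k = 479.713444… → ⌈·⌉ = 480
j=10: r + 9k = 535.269 → ⌈·⌉ = 536
j=11: r + 10k = 590.824555… → ⌈·⌉ = 591
j=12: r + 11k = 646.380111… → ⌈·⌉ = 647
j=13: r + 12k = 701.935666… → ⌈·⌉ = 702
j=14: r + 13k = 757.491222… → ⌈·⌉ = 758
j=15: r + 14k = 813.046777… → ⌈·⌉ = 814
j=16: r + 15k = 868.602333… → ⌈·⌉ = 869
j=17: r + 16k = 924.157888… → ⌈·⌉ = 925
j=18: r + 17k = 979.713444… → ⌈·⌉ = 980

36, 91, 147, 202, 258, 314, 369, 425, 480, 536, 591, 647, 702, 758, 814, 869, 925, 980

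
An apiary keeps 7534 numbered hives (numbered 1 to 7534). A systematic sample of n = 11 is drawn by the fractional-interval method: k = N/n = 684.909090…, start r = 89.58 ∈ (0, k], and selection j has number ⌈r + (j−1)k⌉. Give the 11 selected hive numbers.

j=1: r + 0k = 89.58 → ⌈·⌉ = 90
j=2: r + 1k = 774.489090… → ⌈·⌉ = 775
j=3: r + 2k = 1459.398181… → ⌈·⌉ = 1460
j=4: r + 3k = 2144.307272… → ⌈·⌉ = 2145
j=5: r + 4k = 2829.216363… → ⌈·⌉ = 2830
j=6: r + 5k = 3514.125454… → ⌈·⌉ = 3515
j=7: r + 6k = 4199.034545… → ⌈·⌉ = 4200
j=8: r + 7k = 4883.943636… → ⌈·⌉ = 4884
j=9: r + 8k = 5568.852727… → ⌈·⌉ = 5569
j=10: r + 9k = 6253.761818… → ⌈·⌉ = 6254
j=11: r + 10k = 6938.670909… → ⌈·⌉ = 6939

90, 775, 1460, 2145, 2830, 3515, 4200, 4884, 5569, 6254, 6939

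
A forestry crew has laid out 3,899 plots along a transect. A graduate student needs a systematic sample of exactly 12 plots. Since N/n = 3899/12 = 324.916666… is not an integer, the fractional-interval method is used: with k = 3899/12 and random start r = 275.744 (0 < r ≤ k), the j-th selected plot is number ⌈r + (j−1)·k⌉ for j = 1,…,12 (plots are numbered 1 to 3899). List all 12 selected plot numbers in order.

j=1: r + 0k = 275.744 → ⌈·⌉ = 276
j=2: r + 1k = 600.660666… → ⌈·⌉ = 601
j=3: r + 2k = 925.577333… → ⌈·⌉ = 926
j=4: r + 3k = 1250.494 → ⌈·⌉ = 1251
j=5: r + 4k = 1575.410666… → ⌈·⌉ = 1576
j=6: r + 5k = 1900.327333… → ⌈·⌉ = 1901
j=7: r + 6k = 2225.244 → ⌈·⌉ = 2226
j=8: r + 7k = 2550.160666… → ⌈·⌉ = 2551
j=9: r + 8k = 2875.077333… → ⌈·⌉ = 2876
j=10: r + 9k = 3199.994 → ⌈·⌉ = 3200
j=11: r + 10k = 3524.910666… → ⌈·⌉ = 3525
j=12: r + 11k = 3849.827333… → ⌈·⌉ = 3850

276, 601, 926, 1251, 1576, 1901, 2226, 2551, 2876, 3200, 3525, 3850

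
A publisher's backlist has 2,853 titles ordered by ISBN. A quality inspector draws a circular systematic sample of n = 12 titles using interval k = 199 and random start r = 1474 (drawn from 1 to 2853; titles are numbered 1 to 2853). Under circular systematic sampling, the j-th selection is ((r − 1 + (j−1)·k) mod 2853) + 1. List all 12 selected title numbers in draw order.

1474, 1673, 1872, 2071, 2270, 2469, 2668, 14, 213, 412, 611, 810

Selection 1: 1474
Selection 2: 1474 + 199 = 1673
Selection 3: 1673 + 199 = 1872
Selection 4: 1872 + 199 = 2071
Selection 5: 2071 + 199 = 2270
Selection 6: 2270 + 199 = 2469
Selection 7: 2469 + 199 = 2668
Selection 8: 2668 + 199 = 2867 → 2867 − 2853 = 14
Selection 9: 14 + 199 = 213
Selection 10: 213 + 199 = 412
Selection 11: 412 + 199 = 611
Selection 12: 611 + 199 = 810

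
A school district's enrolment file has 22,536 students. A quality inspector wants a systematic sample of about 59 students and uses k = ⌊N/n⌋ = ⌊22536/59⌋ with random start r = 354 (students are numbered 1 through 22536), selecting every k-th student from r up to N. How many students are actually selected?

59

k = ⌊22536/59⌋ = 381
Achieved size = ⌊(22536 − 354)/381⌋ + 1 = ⌊22182/381⌋ + 1 = 58 + 1 = 59
(last selection: 354 + 58×381 = 22452 ≤ 22536; next would be 22833 > 22536)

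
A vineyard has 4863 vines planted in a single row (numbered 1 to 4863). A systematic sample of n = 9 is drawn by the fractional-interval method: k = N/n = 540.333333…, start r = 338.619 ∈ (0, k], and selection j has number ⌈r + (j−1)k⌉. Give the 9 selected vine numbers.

339, 879, 1420, 1960, 2500, 3041, 3581, 4121, 4662

j=1: r + 0k = 338.619 → ⌈·⌉ = 339
j=2: r + 1k = 878.952333… → ⌈·⌉ = 879
j=3: r + 2k = 1419.285666… → ⌈·⌉ = 1420
j=4: r + 3k = 1959.619 → ⌈·⌉ = 1960
j=5: r + 4k = 2499.952333… → ⌈·⌉ = 2500
j=6: r + 5k = 3040.285666… → ⌈·⌉ = 3041
j=7: r + 6k = 3580.619 → ⌈·⌉ = 3581
j=8: r + 7k = 4120.952333… → ⌈·⌉ = 4121
j=9: r + 8k = 4661.285666… → ⌈·⌉ = 4662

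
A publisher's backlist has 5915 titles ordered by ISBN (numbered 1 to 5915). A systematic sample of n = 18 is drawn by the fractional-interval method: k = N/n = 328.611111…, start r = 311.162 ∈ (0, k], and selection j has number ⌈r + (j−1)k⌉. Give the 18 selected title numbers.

j=1: r + 0k = 311.162 → ⌈·⌉ = 312
j=2: r + 1k = 639.773111… → ⌈·⌉ = 640
j=3: r + 2k = 968.384222… → ⌈·⌉ = 969
j=4: r + 3k = 1296.995333… → ⌈·⌉ = 1297
j=5: r + 4k = 1625.606444… → ⌈·⌉ = 1626
j=6: r + 5k = 1954.217555… → ⌈·⌉ = 1955
j=7: r + 6k = 2282.828666… → ⌈·⌉ = 2283
j=8: r + 7k = 2611.439777… → ⌈·⌉ = 2612
j=9: r + 8k = 2940.050888… → ⌈·⌉ = 2941
j=10: r + 9k = 3268.662 → ⌈·⌉ = 3269
j=11: r + 10k = 3597.273111… → ⌈·⌉ = 3598
j=12: r + 11k = 3925.884222… → ⌈·⌉ = 3926
j=13: r + 12k = 4254.495333… → ⌈·⌉ = 4255
j=14: r + 13k = 4583.106444… → ⌈·⌉ = 4584
j=15: r + 14k = 4911.717555… → ⌈·⌉ = 4912
j=16: r + 15k = 5240.328666… → ⌈·⌉ = 5241
j=17: r + 16k = 5568.939777… → ⌈·⌉ = 5569
j=18: r + 17k = 5897.550888… → ⌈·⌉ = 5898

312, 640, 969, 1297, 1626, 1955, 2283, 2612, 2941, 3269, 3598, 3926, 4255, 4584, 4912, 5241, 5569, 5898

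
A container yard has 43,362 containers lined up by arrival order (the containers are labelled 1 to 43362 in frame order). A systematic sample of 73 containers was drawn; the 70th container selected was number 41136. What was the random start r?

k = 43362/73 = 594
r = 41136 − (70−1)×594 = 41136 − 40986 = 150

150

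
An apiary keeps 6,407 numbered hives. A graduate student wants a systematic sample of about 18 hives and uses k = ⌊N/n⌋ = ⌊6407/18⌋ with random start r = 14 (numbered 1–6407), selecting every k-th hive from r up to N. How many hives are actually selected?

k = ⌊6407/18⌋ = 355
Achieved size = ⌊(6407 − 14)/355⌋ + 1 = ⌊6393/355⌋ + 1 = 18 + 1 = 19
(last selection: 14 + 18×355 = 6404 ≤ 6407; next would be 6759 > 6407)

19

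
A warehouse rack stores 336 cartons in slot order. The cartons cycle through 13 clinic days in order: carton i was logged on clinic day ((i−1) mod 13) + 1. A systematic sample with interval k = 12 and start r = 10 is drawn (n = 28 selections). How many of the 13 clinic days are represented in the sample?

13

Consecutive selections differ by k = 12, so their clinic day numbers differ by 12 mod 13 = 12.
gcd(12, 13) = 1, so the sample visits 13/1 = 13 distinct residues mod 13.
Start 10 is clinic day 10; the clinic days hit are 1, 2, 3, 4, 5, 6, 7, 8, 9, 10, 11, 12, 13.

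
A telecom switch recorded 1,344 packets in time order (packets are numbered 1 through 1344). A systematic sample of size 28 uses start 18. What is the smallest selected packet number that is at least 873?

882

k = 1344/28 = 48
Steps past start: ⌈(873 − 18)/48⌉ = ⌈855/48⌉ = 18
Selected packet: 18 + 18×48 = 882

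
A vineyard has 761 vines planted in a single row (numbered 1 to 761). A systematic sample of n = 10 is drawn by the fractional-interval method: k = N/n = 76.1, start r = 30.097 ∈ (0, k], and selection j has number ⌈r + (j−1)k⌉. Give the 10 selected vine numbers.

31, 107, 183, 259, 335, 411, 487, 563, 639, 715

j=1: r + 0k = 30.097 → ⌈·⌉ = 31
j=2: r + 1k = 106.197 → ⌈·⌉ = 107
j=3: r + 2k = 182.297 → ⌈·⌉ = 183
j=4: r + 3k = 258.397 → ⌈·⌉ = 259
j=5: r + 4k = 334.497 → ⌈·⌉ = 335
j=6: r + 5k = 410.597 → ⌈·⌉ = 411
j=7: r + 6k = 486.697 → ⌈·⌉ = 487
j=8: r + 7k = 562.797 → ⌈·⌉ = 563
j=9: r + 8k = 638.897 → ⌈·⌉ = 639
j=10: r + 9k = 714.997 → ⌈·⌉ = 715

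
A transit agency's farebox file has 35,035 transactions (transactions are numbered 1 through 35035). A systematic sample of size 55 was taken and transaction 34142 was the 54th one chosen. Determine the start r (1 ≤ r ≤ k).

k = 35035/55 = 637
r = 34142 − (54−1)×637 = 34142 − 33761 = 381

381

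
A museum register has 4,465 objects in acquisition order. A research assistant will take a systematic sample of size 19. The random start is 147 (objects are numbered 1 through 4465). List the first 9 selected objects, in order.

147, 382, 617, 852, 1087, 1322, 1557, 1792, 2027

k = N/n = 4465/19 = 235
object 1: 147
object 2: 147 + 235 = 382
object 3: 382 + 235 = 617
object 4: 617 + 235 = 852
object 5: 852 + 235 = 1087
object 6: 1087 + 235 = 1322
object 7: 1322 + 235 = 1557
object 8: 1557 + 235 = 1792
object 9: 1792 + 235 = 2027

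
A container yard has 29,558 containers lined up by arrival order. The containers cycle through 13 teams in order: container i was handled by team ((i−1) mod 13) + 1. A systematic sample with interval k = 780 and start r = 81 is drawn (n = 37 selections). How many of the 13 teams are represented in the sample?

Consecutive selections differ by k = 780, so their team numbers differ by 780 mod 13 = 0.
gcd(780, 13) = 13, so the sample visits 13/13 = 1 distinct residues mod 13.
Start 81 is team 3; the teams hit are 3.

1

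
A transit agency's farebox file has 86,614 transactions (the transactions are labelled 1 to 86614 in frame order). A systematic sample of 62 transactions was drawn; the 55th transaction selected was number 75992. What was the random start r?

554

k = 86614/62 = 1397
r = 75992 − (55−1)×1397 = 75992 − 75438 = 554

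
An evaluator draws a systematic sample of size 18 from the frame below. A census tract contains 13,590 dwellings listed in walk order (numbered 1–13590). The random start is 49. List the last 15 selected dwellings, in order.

k = N/n = 13590/18 = 755
4th selection = 49 + 3×755 = 2314
5th: 2314 + 755 = 3069
6th: 3069 + 755 = 3824
7th: 3824 + 755 = 4579
8th: 4579 + 755 = 5334
9th: 5334 + 755 = 6089
10th: 6089 + 755 = 6844
11th: 6844 + 755 = 7599
12th: 7599 + 755 = 8354
13th: 8354 + 755 = 9109
14th: 9109 + 755 = 9864
15th: 9864 + 755 = 10619
16th: 10619 + 755 = 11374
17th: 11374 + 755 = 12129
18th: 12129 + 755 = 12884

2314, 3069, 3824, 4579, 5334, 6089, 6844, 7599, 8354, 9109, 9864, 10619, 11374, 12129, 12884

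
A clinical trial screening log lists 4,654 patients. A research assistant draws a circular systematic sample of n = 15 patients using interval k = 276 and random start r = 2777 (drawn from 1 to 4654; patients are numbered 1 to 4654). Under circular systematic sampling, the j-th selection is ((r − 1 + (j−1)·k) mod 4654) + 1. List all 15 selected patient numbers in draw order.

Selection 1: 2777
Selection 2: 2777 + 276 = 3053
Selection 3: 3053 + 276 = 3329
Selection 4: 3329 + 276 = 3605
Selection 5: 3605 + 276 = 3881
Selection 6: 3881 + 276 = 4157
Selection 7: 4157 + 276 = 4433
Selection 8: 4433 + 276 = 4709 → 4709 − 4654 = 55
Selection 9: 55 + 276 = 331
Selection 10: 331 + 276 = 607
Selection 11: 607 + 276 = 883
Selection 12: 883 + 276 = 1159
Selection 13: 1159 + 276 = 1435
Selection 14: 1435 + 276 = 1711
Selection 15: 1711 + 276 = 1987

2777, 3053, 3329, 3605, 3881, 4157, 4433, 55, 331, 607, 883, 1159, 1435, 1711, 1987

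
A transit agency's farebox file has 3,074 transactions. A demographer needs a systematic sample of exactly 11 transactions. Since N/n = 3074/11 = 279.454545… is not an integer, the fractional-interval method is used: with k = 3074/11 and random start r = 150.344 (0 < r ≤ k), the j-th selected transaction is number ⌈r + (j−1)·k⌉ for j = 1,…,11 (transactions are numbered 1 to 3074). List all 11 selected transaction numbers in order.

j=1: r + 0k = 150.344 → ⌈·⌉ = 151
j=2: r + 1k = 429.798545… → ⌈·⌉ = 430
j=3: r + 2k = 709.253090… → ⌈·⌉ = 710
j=4: r + 3k = 988.707636… → ⌈·⌉ = 989
j=5: r + 4k = 1268.162181… → ⌈·⌉ = 1269
j=6: r + 5k = 1547.616727… → ⌈·⌉ = 1548
j=7: r + 6k = 1827.071272… → ⌈·⌉ = 1828
j=8: r + 7k = 2106.525818… → ⌈·⌉ = 2107
j=9: r + 8k = 2385.980363… → ⌈·⌉ = 2386
j=10: r + 9k = 2665.434909… → ⌈·⌉ = 2666
j=11: r + 10k = 2944.889454… → ⌈·⌉ = 2945

151, 430, 710, 989, 1269, 1548, 1828, 2107, 2386, 2666, 2945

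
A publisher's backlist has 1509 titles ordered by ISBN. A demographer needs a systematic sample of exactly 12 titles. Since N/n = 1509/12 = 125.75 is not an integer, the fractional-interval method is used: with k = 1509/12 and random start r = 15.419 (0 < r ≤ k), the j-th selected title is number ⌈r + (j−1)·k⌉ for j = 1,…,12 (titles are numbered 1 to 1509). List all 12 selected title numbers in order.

16, 142, 267, 393, 519, 645, 770, 896, 1022, 1148, 1273, 1399

j=1: r + 0k = 15.419 → ⌈·⌉ = 16
j=2: r + 1k = 141.169 → ⌈·⌉ = 142
j=3: r + 2k = 266.919 → ⌈·⌉ = 267
j=4: r + 3k = 392.669 → ⌈·⌉ = 393
j=5: r + 4k = 518.419 → ⌈·⌉ = 519
j=6: r + 5k = 644.169 → ⌈·⌉ = 645
j=7: r + 6k = 769.919 → ⌈·⌉ = 770
j=8: r + 7k = 895.669 → ⌈·⌉ = 896
j=9: r + 8k = 1021.419 → ⌈·⌉ = 1022
j=10: r + 9k = 1147.169 → ⌈·⌉ = 1148
j=11: r + 10k = 1272.919 → ⌈·⌉ = 1273
j=12: r + 11k = 1398.669 → ⌈·⌉ = 1399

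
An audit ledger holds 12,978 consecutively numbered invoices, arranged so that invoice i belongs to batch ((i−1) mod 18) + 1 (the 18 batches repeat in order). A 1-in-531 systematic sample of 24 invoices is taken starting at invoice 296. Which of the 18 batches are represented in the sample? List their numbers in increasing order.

8, 17

Consecutive selections differ by k = 531, so their batch numbers differ by 531 mod 18 = 9.
gcd(531, 18) = 9, so the sample visits 18/9 = 2 distinct residues mod 18.
Start 296 is batch 8; the batches hit are 8, 17.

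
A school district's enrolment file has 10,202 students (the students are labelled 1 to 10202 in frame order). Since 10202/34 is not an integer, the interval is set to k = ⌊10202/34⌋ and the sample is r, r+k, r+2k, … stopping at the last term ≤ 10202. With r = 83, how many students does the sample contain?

34

k = ⌊10202/34⌋ = 300
Achieved size = ⌊(10202 − 83)/300⌋ + 1 = ⌊10119/300⌋ + 1 = 33 + 1 = 34
(last selection: 83 + 33×300 = 9983 ≤ 10202; next would be 10283 > 10202)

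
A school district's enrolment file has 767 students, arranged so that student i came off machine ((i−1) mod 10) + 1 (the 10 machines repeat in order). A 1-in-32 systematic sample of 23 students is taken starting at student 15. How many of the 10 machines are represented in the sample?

Consecutive selections differ by k = 32, so their machine numbers differ by 32 mod 10 = 2.
gcd(32, 10) = 2, so the sample visits 10/2 = 5 distinct residues mod 10.
Start 15 is machine 5; the machines hit are 1, 3, 5, 7, 9.

5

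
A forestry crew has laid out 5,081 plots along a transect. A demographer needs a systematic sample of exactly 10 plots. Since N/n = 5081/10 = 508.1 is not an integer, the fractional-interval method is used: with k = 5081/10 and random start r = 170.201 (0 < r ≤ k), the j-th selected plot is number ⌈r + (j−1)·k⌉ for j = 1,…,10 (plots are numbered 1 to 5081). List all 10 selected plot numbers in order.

171, 679, 1187, 1695, 2203, 2711, 3219, 3727, 4236, 4744

j=1: r + 0k = 170.201 → ⌈·⌉ = 171
j=2: r + 1k = 678.301 → ⌈·⌉ = 679
j=3: r + 2k = 1186.401 → ⌈·⌉ = 1187
j=4: r + 3k = 1694.501 → ⌈·⌉ = 1695
j=5: r + 4k = 2202.601 → ⌈·⌉ = 2203
j=6: r + 5k = 2710.701 → ⌈·⌉ = 2711
j=7: r + 6k = 3218.801 → ⌈·⌉ = 3219
j=8: r + 7k = 3726.901 → ⌈·⌉ = 3727
j=9: r + 8k = 4235.001 → ⌈·⌉ = 4236
j=10: r + 9k = 4743.101 → ⌈·⌉ = 4744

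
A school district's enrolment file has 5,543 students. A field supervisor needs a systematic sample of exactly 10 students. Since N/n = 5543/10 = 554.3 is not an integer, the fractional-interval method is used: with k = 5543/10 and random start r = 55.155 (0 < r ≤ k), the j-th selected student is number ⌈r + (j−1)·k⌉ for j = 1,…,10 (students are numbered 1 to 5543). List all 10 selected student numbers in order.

56, 610, 1164, 1719, 2273, 2827, 3381, 3936, 4490, 5044

j=1: r + 0k = 55.155 → ⌈·⌉ = 56
j=2: r + 1k = 609.455 → ⌈·⌉ = 610
j=3: r + 2k = 1163.755 → ⌈·⌉ = 1164
j=4: r + 3k = 1718.055 → ⌈·⌉ = 1719
j=5: r + 4k = 2272.355 → ⌈·⌉ = 2273
j=6: r + 5k = 2826.655 → ⌈·⌉ = 2827
j=7: r + 6k = 3380.955 → ⌈·⌉ = 3381
j=8: r + 7k = 3935.255 → ⌈·⌉ = 3936
j=9: r + 8k = 4489.555 → ⌈·⌉ = 4490
j=10: r + 9k = 5043.855 → ⌈·⌉ = 5044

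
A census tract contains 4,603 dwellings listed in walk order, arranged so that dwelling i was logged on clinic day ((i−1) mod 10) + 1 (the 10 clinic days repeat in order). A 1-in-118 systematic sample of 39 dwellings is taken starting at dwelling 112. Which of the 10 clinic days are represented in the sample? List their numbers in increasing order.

Consecutive selections differ by k = 118, so their clinic day numbers differ by 118 mod 10 = 8.
gcd(118, 10) = 2, so the sample visits 10/2 = 5 distinct residues mod 10.
Start 112 is clinic day 2; the clinic days hit are 2, 4, 6, 8, 10.

2, 4, 6, 8, 10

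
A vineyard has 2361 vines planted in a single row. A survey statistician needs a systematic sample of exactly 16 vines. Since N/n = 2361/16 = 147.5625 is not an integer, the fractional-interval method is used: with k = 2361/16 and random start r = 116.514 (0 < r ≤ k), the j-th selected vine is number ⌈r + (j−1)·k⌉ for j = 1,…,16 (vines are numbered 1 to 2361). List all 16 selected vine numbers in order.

j=1: r + 0k = 116.514 → ⌈·⌉ = 117
j=2: r + 1k = 264.0765 → ⌈·⌉ = 265
j=3: r + 2k = 411.639 → ⌈·⌉ = 412
j=4: r + 3k = 559.2015 → ⌈·⌉ = 560
j=5: r + 4k = 706.764 → ⌈·⌉ = 707
j=6: r + 5k = 854.3265 → ⌈·⌉ = 855
j=7: r + 6k = 1001.889 → ⌈·⌉ = 1002
j=8: r + 7k = 1149.4515 → ⌈·⌉ = 1150
j=9: r + 8k = 1297.014 → ⌈·⌉ = 1298
j=10: r + 9k = 1444.5765 → ⌈·⌉ = 1445
j=11: r + 10k = 1592.139 → ⌈·⌉ = 1593
j=12: r + 11k = 1739.7015 → ⌈·⌉ = 1740
j=13: r + 12k = 1887.264 → ⌈·⌉ = 1888
j=14: r + 13k = 2034.8265 → ⌈·⌉ = 2035
j=15: r + 14k = 2182.389 → ⌈·⌉ = 2183
j=16: r + 15k = 2329.9515 → ⌈·⌉ = 2330

117, 265, 412, 560, 707, 855, 1002, 1150, 1298, 1445, 1593, 1740, 1888, 2035, 2183, 2330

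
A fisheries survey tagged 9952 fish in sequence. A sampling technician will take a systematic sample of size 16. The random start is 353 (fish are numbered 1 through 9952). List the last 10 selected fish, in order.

4085, 4707, 5329, 5951, 6573, 7195, 7817, 8439, 9061, 9683

k = N/n = 9952/16 = 622
7th selection = 353 + 6×622 = 4085
8th: 4085 + 622 = 4707
9th: 4707 + 622 = 5329
10th: 5329 + 622 = 5951
11th: 5951 + 622 = 6573
12th: 6573 + 622 = 7195
13th: 7195 + 622 = 7817
14th: 7817 + 622 = 8439
15th: 8439 + 622 = 9061
16th: 9061 + 622 = 9683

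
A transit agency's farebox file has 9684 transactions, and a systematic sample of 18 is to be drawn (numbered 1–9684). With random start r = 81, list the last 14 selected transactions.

k = N/n = 9684/18 = 538
5th selection = 81 + 4×538 = 2233
6th: 2233 + 538 = 2771
7th: 2771 + 538 = 3309
8th: 3309 + 538 = 3847
9th: 3847 + 538 = 4385
10th: 4385 + 538 = 4923
11th: 4923 + 538 = 5461
12th: 5461 + 538 = 5999
13th: 5999 + 538 = 6537
14th: 6537 + 538 = 7075
15th: 7075 + 538 = 7613
16th: 7613 + 538 = 8151
17th: 8151 + 538 = 8689
18th: 8689 + 538 = 9227

2233, 2771, 3309, 3847, 4385, 4923, 5461, 5999, 6537, 7075, 7613, 8151, 8689, 9227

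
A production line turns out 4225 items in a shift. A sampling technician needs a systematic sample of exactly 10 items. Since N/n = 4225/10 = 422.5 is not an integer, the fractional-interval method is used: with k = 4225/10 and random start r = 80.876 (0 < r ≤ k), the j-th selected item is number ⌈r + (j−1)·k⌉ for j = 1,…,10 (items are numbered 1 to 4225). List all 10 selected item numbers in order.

j=1: r + 0k = 80.876 → ⌈·⌉ = 81
j=2: r + 1k = 503.376 → ⌈·⌉ = 504
j=3: r + 2k = 925.876 → ⌈·⌉ = 926
j=4: r + 3k = 1348.376 → ⌈·⌉ = 1349
j=5: r + 4k = 1770.876 → ⌈·⌉ = 1771
j=6: r + 5k = 2193.376 → ⌈·⌉ = 2194
j=7: r + 6k = 2615.876 → ⌈·⌉ = 2616
j=8: r + 7k = 3038.376 → ⌈·⌉ = 3039
j=9: r + 8k = 3460.876 → ⌈·⌉ = 3461
j=10: r + 9k = 3883.376 → ⌈·⌉ = 3884

81, 504, 926, 1349, 1771, 2194, 2616, 3039, 3461, 3884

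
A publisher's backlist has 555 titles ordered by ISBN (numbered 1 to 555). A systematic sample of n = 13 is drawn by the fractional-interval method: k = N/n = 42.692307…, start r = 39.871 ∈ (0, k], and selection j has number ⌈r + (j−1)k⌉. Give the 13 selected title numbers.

40, 83, 126, 168, 211, 254, 297, 339, 382, 425, 467, 510, 553

j=1: r + 0k = 39.871 → ⌈·⌉ = 40
j=2: r + 1k = 82.563307… → ⌈·⌉ = 83
j=3: r + 2k = 125.255615… → ⌈·⌉ = 126
j=4: r + 3k = 167.947923… → ⌈·⌉ = 168
j=5: r + 4k = 210.640230… → ⌈·⌉ = 211
j=6: r + 5k = 253.332538… → ⌈·⌉ = 254
j=7: r + 6k = 296.024846… → ⌈·⌉ = 297
j=8: r + 7k = 338.717153… → ⌈·⌉ = 339
j=9: r + 8k = 381.409461… → ⌈·⌉ = 382
j=10: r + 9k = 424.101769… → ⌈·⌉ = 425
j=11: r + 10k = 466.794076… → ⌈·⌉ = 467
j=12: r + 11k = 509.486384… → ⌈·⌉ = 510
j=13: r + 12k = 552.178692… → ⌈·⌉ = 553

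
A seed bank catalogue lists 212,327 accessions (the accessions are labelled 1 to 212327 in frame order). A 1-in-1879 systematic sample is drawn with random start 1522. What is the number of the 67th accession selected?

k = 1879
67th selection = r + (67−1)·k = 1522 + 66×1879 = 1522 + 124014 = 125536

125536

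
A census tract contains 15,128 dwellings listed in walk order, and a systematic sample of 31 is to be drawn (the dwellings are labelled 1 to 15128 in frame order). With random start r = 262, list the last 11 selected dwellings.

k = N/n = 15128/31 = 488
21st selection = 262 + 20×488 = 10022
22nd: 10022 + 488 = 10510
23rd: 10510 + 488 = 10998
24th: 10998 + 488 = 11486
25th: 11486 + 488 = 11974
26th: 11974 + 488 = 12462
27th: 12462 + 488 = 12950
28th: 12950 + 488 = 13438
29th: 13438 + 488 = 13926
30th: 13926 + 488 = 14414
31st: 14414 + 488 = 14902

10022, 10510, 10998, 11486, 11974, 12462, 12950, 13438, 13926, 14414, 14902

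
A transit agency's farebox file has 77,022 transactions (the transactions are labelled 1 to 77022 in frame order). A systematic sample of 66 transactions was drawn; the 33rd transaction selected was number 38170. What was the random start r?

826

k = 77022/66 = 1167
r = 38170 − (33−1)×1167 = 38170 − 37344 = 826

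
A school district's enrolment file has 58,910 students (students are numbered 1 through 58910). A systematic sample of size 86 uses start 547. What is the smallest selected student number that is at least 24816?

k = 58910/86 = 685
Steps past start: ⌈(24816 − 547)/685⌉ = ⌈24269/685⌉ = 36
Selected student: 547 + 36×685 = 25207

25207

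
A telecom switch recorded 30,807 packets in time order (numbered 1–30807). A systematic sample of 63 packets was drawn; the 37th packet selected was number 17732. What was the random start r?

128

k = 30807/63 = 489
r = 17732 − (37−1)×489 = 17732 − 17604 = 128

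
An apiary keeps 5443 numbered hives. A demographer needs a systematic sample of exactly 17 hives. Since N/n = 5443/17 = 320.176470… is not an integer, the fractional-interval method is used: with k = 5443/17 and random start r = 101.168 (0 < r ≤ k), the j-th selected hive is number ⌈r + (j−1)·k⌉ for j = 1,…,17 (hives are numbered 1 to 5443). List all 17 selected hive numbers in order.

102, 422, 742, 1062, 1382, 1703, 2023, 2343, 2663, 2983, 3303, 3624, 3944, 4264, 4584, 4904, 5224

j=1: r + 0k = 101.168 → ⌈·⌉ = 102
j=2: r + 1k = 421.344470… → ⌈·⌉ = 422
j=3: r + 2k = 741.520941… → ⌈·⌉ = 742
j=4: r + 3k = 1061.697411… → ⌈·⌉ = 1062
j=5: r + 4k = 1381.873882… → ⌈·⌉ = 1382
j=6: r + 5k = 1702.050352… → ⌈·⌉ = 1703
j=7: r + 6k = 2022.226823… → ⌈·⌉ = 2023
j=8: r + 7k = 2342.403294… → ⌈·⌉ = 2343
j=9: r + 8k = 2662.579764… → ⌈·⌉ = 2663
j=10: r + 9k = 2982.756235… → ⌈·⌉ = 2983
j=11: r + 10k = 3302.932705… → ⌈·⌉ = 3303
j=12: r + 11k = 3623.109176… → ⌈·⌉ = 3624
j=13: r + 12k = 3943.285647… → ⌈·⌉ = 3944
j=14: r + 13k = 4263.462117… → ⌈·⌉ = 4264
j=15: r + 14k = 4583.638588… → ⌈·⌉ = 4584
j=16: r + 15k = 4903.815058… → ⌈·⌉ = 4904
j=17: r + 16k = 5223.991529… → ⌈·⌉ = 5224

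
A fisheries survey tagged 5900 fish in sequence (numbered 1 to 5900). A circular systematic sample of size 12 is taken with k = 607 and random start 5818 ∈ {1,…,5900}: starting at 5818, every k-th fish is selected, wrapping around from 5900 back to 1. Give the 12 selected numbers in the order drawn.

Selection 1: 5818
Selection 2: 5818 + 607 = 6425 → 6425 − 5900 = 525
Selection 3: 525 + 607 = 1132
Selection 4: 1132 + 607 = 1739
Selection 5: 1739 + 607 = 2346
Selection 6: 2346 + 607 = 2953
Selection 7: 2953 + 607 = 3560
Selection 8: 3560 + 607 = 4167
Selection 9: 4167 + 607 = 4774
Selection 10: 4774 + 607 = 5381
Selection 11: 5381 + 607 = 5988 → 5988 − 5900 = 88
Selection 12: 88 + 607 = 695

5818, 525, 1132, 1739, 2346, 2953, 3560, 4167, 4774, 5381, 88, 695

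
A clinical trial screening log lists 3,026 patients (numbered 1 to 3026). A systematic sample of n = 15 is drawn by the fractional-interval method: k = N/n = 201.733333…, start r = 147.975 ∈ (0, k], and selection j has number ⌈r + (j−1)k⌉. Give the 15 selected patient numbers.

148, 350, 552, 754, 955, 1157, 1359, 1561, 1762, 1964, 2166, 2368, 2569, 2771, 2973

j=1: r + 0k = 147.975 → ⌈·⌉ = 148
j=2: r + 1k = 349.708333… → ⌈·⌉ = 350
j=3: r + 2k = 551.441666… → ⌈·⌉ = 552
j=4: r + 3k = 753.175 → ⌈·⌉ = 754
j=5: r + 4k = 954.908333… → ⌈·⌉ = 955
j=6: r + 5k = 1156.641666… → ⌈·⌉ = 1157
j=7: r + 6k = 1358.375 → ⌈·⌉ = 1359
j=8: r + 7k = 1560.108333… → ⌈·⌉ = 1561
j=9: r + 8k = 1761.841666… → ⌈·⌉ = 1762
j=10: r + 9k = 1963.575 → ⌈·⌉ = 1964
j=11: r + 10k = 2165.308333… → ⌈·⌉ = 2166
j=12: r + 11k = 2367.041666… → ⌈·⌉ = 2368
j=13: r + 12k = 2568.775 → ⌈·⌉ = 2569
j=14: r + 13k = 2770.508333… → ⌈·⌉ = 2771
j=15: r + 14k = 2972.241666… → ⌈·⌉ = 2973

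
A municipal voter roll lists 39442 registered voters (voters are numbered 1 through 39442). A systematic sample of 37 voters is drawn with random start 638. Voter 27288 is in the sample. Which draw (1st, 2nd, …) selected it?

26

k = 39442/37 = 1066
position = (27288 − 638)/1066 + 1 = 26650/1066 + 1 = 25 + 1 = 26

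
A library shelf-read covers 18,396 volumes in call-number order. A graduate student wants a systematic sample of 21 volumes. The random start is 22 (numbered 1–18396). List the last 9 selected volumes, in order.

10534, 11410, 12286, 13162, 14038, 14914, 15790, 16666, 17542

k = N/n = 18396/21 = 876
13th selection = 22 + 12×876 = 10534
14th: 10534 + 876 = 11410
15th: 11410 + 876 = 12286
16th: 12286 + 876 = 13162
17th: 13162 + 876 = 14038
18th: 14038 + 876 = 14914
19th: 14914 + 876 = 15790
20th: 15790 + 876 = 16666
21st: 16666 + 876 = 17542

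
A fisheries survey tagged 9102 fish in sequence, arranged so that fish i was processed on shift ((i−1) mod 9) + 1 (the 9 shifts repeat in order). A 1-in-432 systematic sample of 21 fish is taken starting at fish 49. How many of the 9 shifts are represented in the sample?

Consecutive selections differ by k = 432, so their shift numbers differ by 432 mod 9 = 0.
gcd(432, 9) = 9, so the sample visits 9/9 = 1 distinct residues mod 9.
Start 49 is shift 4; the shifts hit are 4.

1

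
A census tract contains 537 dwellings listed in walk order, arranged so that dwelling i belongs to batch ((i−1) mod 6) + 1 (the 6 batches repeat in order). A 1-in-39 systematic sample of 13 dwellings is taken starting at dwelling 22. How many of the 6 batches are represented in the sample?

Consecutive selections differ by k = 39, so their batch numbers differ by 39 mod 6 = 3.
gcd(39, 6) = 3, so the sample visits 6/3 = 2 distinct residues mod 6.
Start 22 is batch 4; the batches hit are 1, 4.

2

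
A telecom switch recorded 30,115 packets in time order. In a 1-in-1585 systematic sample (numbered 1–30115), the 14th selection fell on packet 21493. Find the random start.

888

k = 1585
r = 21493 − (14−1)×1585 = 21493 − 20605 = 888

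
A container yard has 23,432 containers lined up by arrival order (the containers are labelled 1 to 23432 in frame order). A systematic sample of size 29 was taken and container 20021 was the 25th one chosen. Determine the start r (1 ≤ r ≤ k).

629

k = 23432/29 = 808
r = 20021 − (25−1)×808 = 20021 − 19392 = 629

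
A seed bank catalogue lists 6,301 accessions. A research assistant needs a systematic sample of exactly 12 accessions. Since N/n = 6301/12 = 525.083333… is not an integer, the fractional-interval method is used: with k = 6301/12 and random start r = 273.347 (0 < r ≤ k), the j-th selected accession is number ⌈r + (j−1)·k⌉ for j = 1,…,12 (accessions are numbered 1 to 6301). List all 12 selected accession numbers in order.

274, 799, 1324, 1849, 2374, 2899, 3424, 3949, 4475, 5000, 5525, 6050

j=1: r + 0k = 273.347 → ⌈·⌉ = 274
j=2: r + 1k = 798.430333… → ⌈·⌉ = 799
j=3: r + 2k = 1323.513666… → ⌈·⌉ = 1324
j=4: r + 3k = 1848.597 → ⌈·⌉ = 1849
j=5: r + 4k = 2373.680333… → ⌈·⌉ = 2374
j=6: r + 5k = 2898.763666… → ⌈·⌉ = 2899
j=7: r + 6k = 3423.847 → ⌈·⌉ = 3424
j=8: r + 7k = 3948.930333… → ⌈·⌉ = 3949
j=9: r + 8k = 4474.013666… → ⌈·⌉ = 4475
j=10: r + 9k = 4999.097 → ⌈·⌉ = 5000
j=11: r + 10k = 5524.180333… → ⌈·⌉ = 5525
j=12: r + 11k = 6049.263666… → ⌈·⌉ = 6050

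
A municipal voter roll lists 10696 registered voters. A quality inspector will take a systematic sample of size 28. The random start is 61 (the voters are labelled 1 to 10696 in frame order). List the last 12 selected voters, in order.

k = N/n = 10696/28 = 382
17th selection = 61 + 16×382 = 6173
18th: 6173 + 382 = 6555
19th: 6555 + 382 = 6937
20th: 6937 + 382 = 7319
21st: 7319 + 382 = 7701
22nd: 7701 + 382 = 8083
23rd: 8083 + 382 = 8465
24th: 8465 + 382 = 8847
25th: 8847 + 382 = 9229
26th: 9229 + 382 = 9611
27th: 9611 + 382 = 9993
28th: 9993 + 382 = 10375

6173, 6555, 6937, 7319, 7701, 8083, 8465, 8847, 9229, 9611, 9993, 10375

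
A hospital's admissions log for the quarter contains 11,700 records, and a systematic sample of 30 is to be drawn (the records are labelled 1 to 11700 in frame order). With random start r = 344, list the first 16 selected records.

k = N/n = 11700/30 = 390
record 1: 344
record 2: 344 + 390 = 734
record 3: 734 + 390 = 1124
record 4: 1124 + 390 = 1514
record 5: 1514 + 390 = 1904
record 6: 1904 + 390 = 2294
record 7: 2294 + 390 = 2684
record 8: 2684 + 390 = 3074
record 9: 3074 + 390 = 3464
record 10: 3464 + 390 = 3854
record 11: 3854 + 390 = 4244
record 12: 4244 + 390 = 4634
record 13: 4634 + 390 = 5024
record 14: 5024 + 390 = 5414
record 15: 5414 + 390 = 5804
record 16: 5804 + 390 = 6194

344, 734, 1124, 1514, 1904, 2294, 2684, 3074, 3464, 3854, 4244, 4634, 5024, 5414, 5804, 6194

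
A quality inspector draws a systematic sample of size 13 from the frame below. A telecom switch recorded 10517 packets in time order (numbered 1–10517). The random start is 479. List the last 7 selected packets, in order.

k = N/n = 10517/13 = 809
7th selection = 479 + 6×809 = 5333
8th: 5333 + 809 = 6142
9th: 6142 + 809 = 6951
10th: 6951 + 809 = 7760
11th: 7760 + 809 = 8569
12th: 8569 + 809 = 9378
13th: 9378 + 809 = 10187

5333, 6142, 6951, 7760, 8569, 9378, 10187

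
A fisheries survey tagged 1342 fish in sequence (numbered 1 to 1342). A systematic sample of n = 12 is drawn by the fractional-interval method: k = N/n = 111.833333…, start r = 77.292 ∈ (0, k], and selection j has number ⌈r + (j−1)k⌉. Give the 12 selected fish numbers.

78, 190, 301, 413, 525, 637, 749, 861, 972, 1084, 1196, 1308

j=1: r + 0k = 77.292 → ⌈·⌉ = 78
j=2: r + 1k = 189.125333… → ⌈·⌉ = 190
j=3: r + 2k = 300.958666… → ⌈·⌉ = 301
j=4: r + 3k = 412.792 → ⌈·⌉ = 413
j=5: r + 4k = 524.625333… → ⌈·⌉ = 525
j=6: r + 5k = 636.458666… → ⌈·⌉ = 637
j=7: r + 6k = 748.292 → ⌈·⌉ = 749
j=8: r + 7k = 860.125333… → ⌈·⌉ = 861
j=9: r + 8k = 971.958666… → ⌈·⌉ = 972
j=10: r + 9k = 1083.792 → ⌈·⌉ = 1084
j=11: r + 10k = 1195.625333… → ⌈·⌉ = 1196
j=12: r + 11k = 1307.458666… → ⌈·⌉ = 1308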